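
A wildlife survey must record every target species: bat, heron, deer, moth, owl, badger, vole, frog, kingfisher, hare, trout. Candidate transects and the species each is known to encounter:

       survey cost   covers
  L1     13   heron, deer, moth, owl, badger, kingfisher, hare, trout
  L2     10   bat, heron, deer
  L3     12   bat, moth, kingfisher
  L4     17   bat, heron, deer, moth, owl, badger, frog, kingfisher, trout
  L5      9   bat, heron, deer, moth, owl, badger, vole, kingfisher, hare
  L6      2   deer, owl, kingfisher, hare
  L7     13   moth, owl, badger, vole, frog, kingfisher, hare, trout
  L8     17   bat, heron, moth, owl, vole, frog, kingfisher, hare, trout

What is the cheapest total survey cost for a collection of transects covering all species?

22

L5, L7 cover every species at survey cost 9 + 13 = 22.
Any cover uses at least 2 transects; among all covering selections none totals below 22.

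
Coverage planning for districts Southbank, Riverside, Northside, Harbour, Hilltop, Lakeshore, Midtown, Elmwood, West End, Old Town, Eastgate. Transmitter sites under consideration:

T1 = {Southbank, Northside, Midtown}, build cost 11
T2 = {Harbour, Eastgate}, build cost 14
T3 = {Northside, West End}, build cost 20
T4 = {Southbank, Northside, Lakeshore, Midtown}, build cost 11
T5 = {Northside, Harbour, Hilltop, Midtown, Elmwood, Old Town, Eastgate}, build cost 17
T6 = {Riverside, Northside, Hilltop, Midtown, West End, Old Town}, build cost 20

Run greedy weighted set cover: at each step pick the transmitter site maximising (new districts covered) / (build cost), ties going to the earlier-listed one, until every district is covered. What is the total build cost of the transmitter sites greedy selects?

48

Pick 1: T5 adds 7 new (Northside, Harbour, Hilltop, Midtown, Elmwood, Old Town, Eastgate) at build cost 17 (ratio 7/17).
Pick 2: T4 adds 2 new (Southbank, Lakeshore) at build cost 11 (ratio 2/11).
Pick 3: T6 adds 2 new (Riverside, West End) at build cost 20 (ratio 2/20).
Greedy total build cost: 17 + 11 + 20 = 48.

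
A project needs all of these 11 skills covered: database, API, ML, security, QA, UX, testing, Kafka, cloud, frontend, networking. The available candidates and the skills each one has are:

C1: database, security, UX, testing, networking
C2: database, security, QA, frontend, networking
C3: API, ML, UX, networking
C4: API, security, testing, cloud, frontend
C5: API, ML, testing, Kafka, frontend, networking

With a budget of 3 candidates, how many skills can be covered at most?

Choosing C1, C2, C5 covers {database, API, ML, security, QA, UX, testing, Kafka, frontend, networking} — 10 skills.
No choice of 3 candidates does better; here cloud is left uncovered.

10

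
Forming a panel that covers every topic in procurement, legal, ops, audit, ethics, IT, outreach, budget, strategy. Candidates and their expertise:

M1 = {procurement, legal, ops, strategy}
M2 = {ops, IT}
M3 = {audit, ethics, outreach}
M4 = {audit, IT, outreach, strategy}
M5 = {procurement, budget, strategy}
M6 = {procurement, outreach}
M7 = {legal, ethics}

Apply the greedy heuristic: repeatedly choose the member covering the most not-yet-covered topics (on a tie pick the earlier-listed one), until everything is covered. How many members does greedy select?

4

Pick 1: M1 covers 4 new topics (procurement, legal, ops, strategy).
Pick 2: M3 covers 3 new topics (audit, ethics, outreach).
Pick 3: M2 covers 1 new topics (IT).
Pick 4: M5 covers 1 new topics (budget).
Greedy uses 4 members.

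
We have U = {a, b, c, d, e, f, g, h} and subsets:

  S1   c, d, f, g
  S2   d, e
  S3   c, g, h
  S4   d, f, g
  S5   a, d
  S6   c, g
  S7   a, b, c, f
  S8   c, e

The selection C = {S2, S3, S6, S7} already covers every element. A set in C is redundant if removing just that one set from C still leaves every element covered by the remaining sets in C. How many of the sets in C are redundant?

1

Drop S2: d, e uncovered — not redundant.
Drop S3: h uncovered — not redundant.
Drop S6: the rest still cover every element — redundant.
Drop S7: a, b, f uncovered — not redundant.
1 redundant: S6.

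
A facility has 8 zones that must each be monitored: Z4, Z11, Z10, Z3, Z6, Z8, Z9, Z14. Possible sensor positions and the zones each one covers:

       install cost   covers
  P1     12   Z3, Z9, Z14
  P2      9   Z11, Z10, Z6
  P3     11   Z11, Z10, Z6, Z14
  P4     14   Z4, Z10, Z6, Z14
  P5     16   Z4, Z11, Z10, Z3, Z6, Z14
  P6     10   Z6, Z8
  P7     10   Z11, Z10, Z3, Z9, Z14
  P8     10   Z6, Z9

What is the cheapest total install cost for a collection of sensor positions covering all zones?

P4, P6, P7 cover every zone at install cost 14 + 10 + 10 = 34.
Any cover uses at least 3 sensor positions; among all covering selections none totals below 34.

34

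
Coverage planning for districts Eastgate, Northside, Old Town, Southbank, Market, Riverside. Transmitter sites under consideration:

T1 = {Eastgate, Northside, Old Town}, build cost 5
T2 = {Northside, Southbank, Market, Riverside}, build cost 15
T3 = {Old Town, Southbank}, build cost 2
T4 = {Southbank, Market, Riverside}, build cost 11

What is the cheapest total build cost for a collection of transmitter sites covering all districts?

T1, T4 cover every district at build cost 5 + 11 = 16.
Any cover uses at least 2 transmitter sites; among all covering selections none totals below 16.
Greedy by coverage-per-build cost would pick T3, T1, T4 for 18 — worse than the optimum 16.

16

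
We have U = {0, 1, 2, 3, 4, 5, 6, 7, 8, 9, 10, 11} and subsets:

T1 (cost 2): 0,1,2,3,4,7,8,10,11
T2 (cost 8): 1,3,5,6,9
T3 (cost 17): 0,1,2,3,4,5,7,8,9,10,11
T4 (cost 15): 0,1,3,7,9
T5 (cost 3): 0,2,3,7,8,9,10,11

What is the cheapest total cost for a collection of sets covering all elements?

T1, T2 cover every element at cost 2 + 8 = 10.
Any cover uses at least 2 sets; among all covering selections none totals below 10.

10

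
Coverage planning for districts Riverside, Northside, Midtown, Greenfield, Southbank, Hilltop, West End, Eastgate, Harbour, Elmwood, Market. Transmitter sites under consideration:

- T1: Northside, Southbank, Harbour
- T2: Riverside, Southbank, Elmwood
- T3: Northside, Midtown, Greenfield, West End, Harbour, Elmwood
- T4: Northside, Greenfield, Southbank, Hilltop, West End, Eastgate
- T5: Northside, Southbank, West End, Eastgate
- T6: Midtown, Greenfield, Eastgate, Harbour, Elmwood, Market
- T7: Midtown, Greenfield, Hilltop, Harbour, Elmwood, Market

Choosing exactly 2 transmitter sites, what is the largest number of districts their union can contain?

10

Choosing T4, T6 covers {Northside, Midtown, Greenfield, Southbank, Hilltop, West End, Eastgate, Harbour, Elmwood, Market} — 10 districts.
No choice of 2 transmitter sites does better; here Riverside is left uncovered.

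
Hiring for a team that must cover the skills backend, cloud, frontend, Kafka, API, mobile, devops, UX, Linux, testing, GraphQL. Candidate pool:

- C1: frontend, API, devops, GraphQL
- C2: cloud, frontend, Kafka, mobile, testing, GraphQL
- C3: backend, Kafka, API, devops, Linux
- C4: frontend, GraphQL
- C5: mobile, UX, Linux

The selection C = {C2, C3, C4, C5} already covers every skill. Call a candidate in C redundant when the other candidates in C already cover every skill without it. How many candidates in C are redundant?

Drop C2: cloud, testing uncovered — not redundant.
Drop C3: backend, API, devops uncovered — not redundant.
Drop C4: the rest still cover every skill — redundant.
Drop C5: UX uncovered — not redundant.
1 redundant: C4.

1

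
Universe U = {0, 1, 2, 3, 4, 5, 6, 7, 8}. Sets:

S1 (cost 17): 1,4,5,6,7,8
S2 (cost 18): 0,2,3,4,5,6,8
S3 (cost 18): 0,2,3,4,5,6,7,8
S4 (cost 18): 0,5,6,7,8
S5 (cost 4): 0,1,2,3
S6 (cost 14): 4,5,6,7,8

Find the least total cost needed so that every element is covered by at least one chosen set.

S5, S6 cover every element at cost 4 + 14 = 18.
Any cover uses at least 2 sets; among all covering selections none totals below 18.

18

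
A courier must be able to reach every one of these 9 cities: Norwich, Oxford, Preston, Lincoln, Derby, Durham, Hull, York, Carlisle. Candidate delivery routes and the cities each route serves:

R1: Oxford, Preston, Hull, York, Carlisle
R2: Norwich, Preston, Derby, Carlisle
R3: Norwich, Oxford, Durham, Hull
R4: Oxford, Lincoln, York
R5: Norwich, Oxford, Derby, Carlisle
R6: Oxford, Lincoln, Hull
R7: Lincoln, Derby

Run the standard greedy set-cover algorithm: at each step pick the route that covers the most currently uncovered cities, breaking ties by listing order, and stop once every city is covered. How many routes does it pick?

Pick 1: R1 covers 5 new cities (Oxford, Preston, Hull, York, Carlisle).
Pick 2: R2 covers 2 new cities (Norwich, Derby).
Pick 3: R3 covers 1 new cities (Durham).
Pick 4: R4 covers 1 new cities (Lincoln).
Greedy uses 4 routes. (The true minimum is 3.)

4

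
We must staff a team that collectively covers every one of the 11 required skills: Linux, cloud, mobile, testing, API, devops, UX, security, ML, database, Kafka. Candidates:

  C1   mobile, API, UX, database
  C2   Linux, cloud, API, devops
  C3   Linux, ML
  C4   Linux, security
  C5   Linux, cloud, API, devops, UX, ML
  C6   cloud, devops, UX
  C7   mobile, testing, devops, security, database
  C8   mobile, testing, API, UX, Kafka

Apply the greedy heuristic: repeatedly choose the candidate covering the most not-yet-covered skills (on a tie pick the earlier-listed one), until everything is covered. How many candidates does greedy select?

3

Pick 1: C5 covers 6 new skills (Linux, cloud, API, devops, UX, ML).
Pick 2: C7 covers 4 new skills (mobile, testing, security, database).
Pick 3: C8 covers 1 new skills (Kafka).
Greedy uses 3 candidates.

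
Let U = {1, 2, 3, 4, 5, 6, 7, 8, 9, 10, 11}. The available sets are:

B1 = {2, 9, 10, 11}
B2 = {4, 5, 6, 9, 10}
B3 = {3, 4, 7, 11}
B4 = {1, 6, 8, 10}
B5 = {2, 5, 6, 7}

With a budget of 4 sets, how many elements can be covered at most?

Choosing B1, B2, B3, B4 covers {1, 2, 3, 4, 5, 6, 7, 8, 9, 10, 11} — 11 elements.
That is all 11 elements.

11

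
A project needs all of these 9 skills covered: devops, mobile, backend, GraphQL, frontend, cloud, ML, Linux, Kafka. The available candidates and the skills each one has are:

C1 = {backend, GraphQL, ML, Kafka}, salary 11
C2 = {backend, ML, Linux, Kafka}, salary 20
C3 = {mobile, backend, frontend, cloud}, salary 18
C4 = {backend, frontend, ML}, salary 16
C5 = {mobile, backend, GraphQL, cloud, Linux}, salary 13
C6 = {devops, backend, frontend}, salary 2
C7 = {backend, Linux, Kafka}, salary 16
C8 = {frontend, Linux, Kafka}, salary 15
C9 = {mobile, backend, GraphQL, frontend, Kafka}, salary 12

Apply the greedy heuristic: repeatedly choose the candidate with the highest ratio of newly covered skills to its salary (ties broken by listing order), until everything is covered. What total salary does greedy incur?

Pick 1: C6 adds 3 new (devops, backend, frontend) at salary 2 (ratio 3/2).
Pick 2: C5 adds 4 new (mobile, GraphQL, cloud, Linux) at salary 13 (ratio 4/13).
Pick 3: C1 adds 2 new (ML, Kafka) at salary 11 (ratio 2/11).
Greedy total salary: 2 + 13 + 11 = 26.

26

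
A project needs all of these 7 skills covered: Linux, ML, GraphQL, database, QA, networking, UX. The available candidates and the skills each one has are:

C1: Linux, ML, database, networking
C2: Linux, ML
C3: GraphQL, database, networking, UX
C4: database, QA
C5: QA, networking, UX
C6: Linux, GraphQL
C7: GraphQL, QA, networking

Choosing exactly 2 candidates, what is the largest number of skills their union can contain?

Choosing C1, C3 covers {Linux, ML, GraphQL, database, networking, UX} — 6 skills.
No choice of 2 candidates does better; here QA is left uncovered.

6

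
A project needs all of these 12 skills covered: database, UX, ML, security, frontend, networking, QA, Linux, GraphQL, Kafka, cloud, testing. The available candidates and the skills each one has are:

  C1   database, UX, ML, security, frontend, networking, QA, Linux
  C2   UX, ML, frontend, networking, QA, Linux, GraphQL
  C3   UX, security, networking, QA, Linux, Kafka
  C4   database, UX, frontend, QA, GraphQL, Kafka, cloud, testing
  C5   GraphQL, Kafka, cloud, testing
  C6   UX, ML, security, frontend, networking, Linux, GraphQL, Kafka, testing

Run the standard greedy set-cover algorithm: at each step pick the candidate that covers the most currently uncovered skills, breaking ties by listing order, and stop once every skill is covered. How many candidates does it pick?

2

Pick 1: C6 covers 9 new skills (UX, ML, security, frontend, networking, Linux, GraphQL, Kafka, testing).
Pick 2: C4 covers 3 new skills (database, QA, cloud).
Greedy uses 2 candidates.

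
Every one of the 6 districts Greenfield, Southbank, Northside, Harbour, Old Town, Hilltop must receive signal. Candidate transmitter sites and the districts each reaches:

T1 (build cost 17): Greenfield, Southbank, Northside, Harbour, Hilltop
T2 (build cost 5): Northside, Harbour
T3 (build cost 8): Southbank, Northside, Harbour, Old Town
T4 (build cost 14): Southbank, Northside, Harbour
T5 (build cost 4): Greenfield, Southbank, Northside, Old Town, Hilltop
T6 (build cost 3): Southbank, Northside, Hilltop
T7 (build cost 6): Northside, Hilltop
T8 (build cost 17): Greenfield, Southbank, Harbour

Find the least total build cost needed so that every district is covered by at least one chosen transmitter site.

T2, T5 cover every district at build cost 5 + 4 = 9.
Any cover uses at least 2 transmitter sites; among all covering selections none totals below 9.

9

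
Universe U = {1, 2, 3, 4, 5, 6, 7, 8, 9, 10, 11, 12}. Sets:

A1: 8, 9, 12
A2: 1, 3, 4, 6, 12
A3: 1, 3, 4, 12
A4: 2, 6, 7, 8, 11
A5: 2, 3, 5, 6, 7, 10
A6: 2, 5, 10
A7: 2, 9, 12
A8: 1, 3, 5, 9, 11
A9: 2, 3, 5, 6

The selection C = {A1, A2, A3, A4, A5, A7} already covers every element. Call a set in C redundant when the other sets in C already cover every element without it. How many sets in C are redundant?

4

Drop A1: the rest still cover every element — redundant.
Drop A2: the rest still cover every element — redundant.
Drop A3: the rest still cover every element — redundant.
Drop A4: 11 uncovered — not redundant.
Drop A5: 5, 10 uncovered — not redundant.
Drop A7: the rest still cover every element — redundant.
4 redundant: A1, A2, A3, A7.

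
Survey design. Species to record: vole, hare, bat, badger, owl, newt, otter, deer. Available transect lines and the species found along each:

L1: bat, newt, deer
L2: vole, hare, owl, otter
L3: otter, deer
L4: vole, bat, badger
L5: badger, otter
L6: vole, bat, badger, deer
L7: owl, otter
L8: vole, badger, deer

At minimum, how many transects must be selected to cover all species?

3

L1, L2, L4 together cover {vole, hare, bat, badger, owl, newt, otter, deer} — every species.
No 2 of the 8 transects cover everything (all 28 pairs fall short), so 3 is minimum.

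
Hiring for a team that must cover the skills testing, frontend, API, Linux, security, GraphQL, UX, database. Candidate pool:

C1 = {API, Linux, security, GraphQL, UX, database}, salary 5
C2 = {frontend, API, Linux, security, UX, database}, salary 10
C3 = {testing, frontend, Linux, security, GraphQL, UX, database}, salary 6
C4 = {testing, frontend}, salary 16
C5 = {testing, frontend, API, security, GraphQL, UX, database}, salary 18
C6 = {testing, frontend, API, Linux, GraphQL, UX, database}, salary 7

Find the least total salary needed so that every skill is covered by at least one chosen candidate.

11

C1, C3 cover every skill at salary 5 + 6 = 11.
Any cover uses at least 2 candidates; among all covering selections none totals below 11.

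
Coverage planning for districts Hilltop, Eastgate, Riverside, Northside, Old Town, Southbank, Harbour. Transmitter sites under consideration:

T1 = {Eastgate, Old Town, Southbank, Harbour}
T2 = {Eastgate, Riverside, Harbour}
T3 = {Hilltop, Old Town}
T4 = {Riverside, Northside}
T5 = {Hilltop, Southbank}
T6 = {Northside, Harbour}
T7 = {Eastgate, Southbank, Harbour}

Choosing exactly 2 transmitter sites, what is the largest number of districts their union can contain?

6

Choosing T1, T4 covers {Eastgate, Riverside, Northside, Old Town, Southbank, Harbour} — 6 districts.
No choice of 2 transmitter sites does better; here Hilltop is left uncovered.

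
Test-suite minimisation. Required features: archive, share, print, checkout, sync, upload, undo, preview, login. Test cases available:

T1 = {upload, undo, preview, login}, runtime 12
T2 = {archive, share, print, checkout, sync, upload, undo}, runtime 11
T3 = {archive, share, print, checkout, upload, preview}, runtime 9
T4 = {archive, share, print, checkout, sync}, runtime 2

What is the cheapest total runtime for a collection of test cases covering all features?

T1, T4 cover every feature at runtime 12 + 2 = 14.
Any cover uses at least 2 test cases; among all covering selections none totals below 14.

14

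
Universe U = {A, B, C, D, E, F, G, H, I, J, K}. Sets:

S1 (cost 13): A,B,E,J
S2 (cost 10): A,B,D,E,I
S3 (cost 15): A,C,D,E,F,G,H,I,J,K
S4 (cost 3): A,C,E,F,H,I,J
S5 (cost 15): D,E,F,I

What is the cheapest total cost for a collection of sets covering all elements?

25

S2, S3 cover every element at cost 10 + 15 = 25.
Any cover uses at least 2 sets; among all covering selections none totals below 25.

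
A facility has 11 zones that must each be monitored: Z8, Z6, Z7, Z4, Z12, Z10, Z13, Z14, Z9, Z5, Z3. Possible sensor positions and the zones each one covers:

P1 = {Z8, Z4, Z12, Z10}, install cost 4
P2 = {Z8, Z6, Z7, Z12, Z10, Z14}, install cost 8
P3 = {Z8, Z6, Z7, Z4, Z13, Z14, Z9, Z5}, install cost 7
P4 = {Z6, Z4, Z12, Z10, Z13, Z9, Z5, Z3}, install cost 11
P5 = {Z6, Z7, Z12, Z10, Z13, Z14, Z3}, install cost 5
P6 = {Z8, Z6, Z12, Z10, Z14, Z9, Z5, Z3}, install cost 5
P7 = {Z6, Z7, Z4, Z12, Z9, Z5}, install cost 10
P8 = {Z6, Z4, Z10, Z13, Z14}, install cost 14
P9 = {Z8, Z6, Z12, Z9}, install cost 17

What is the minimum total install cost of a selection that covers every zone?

P3, P5 cover every zone at install cost 7 + 5 = 12.
Any cover uses at least 2 sensor positions; among all covering selections none totals below 12.

12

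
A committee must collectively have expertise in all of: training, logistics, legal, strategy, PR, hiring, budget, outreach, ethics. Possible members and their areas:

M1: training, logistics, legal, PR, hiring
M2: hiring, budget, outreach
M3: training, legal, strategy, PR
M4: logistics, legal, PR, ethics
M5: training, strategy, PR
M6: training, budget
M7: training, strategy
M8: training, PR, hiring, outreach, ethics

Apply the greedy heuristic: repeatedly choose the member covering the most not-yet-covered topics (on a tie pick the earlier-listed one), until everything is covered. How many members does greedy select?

Pick 1: M1 covers 5 new topics (training, logistics, legal, PR, hiring).
Pick 2: M2 covers 2 new topics (budget, outreach).
Pick 3: M3 covers 1 new topics (strategy).
Pick 4: M4 covers 1 new topics (ethics).
Greedy uses 4 members. (The true minimum is 3.)

4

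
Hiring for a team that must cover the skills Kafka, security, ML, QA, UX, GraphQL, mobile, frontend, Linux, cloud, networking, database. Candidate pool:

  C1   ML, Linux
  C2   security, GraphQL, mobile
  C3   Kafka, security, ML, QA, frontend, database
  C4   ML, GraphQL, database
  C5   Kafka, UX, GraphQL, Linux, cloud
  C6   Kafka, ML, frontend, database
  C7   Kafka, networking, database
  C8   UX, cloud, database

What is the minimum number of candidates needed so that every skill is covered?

4

C2, C3, C5, C7 together cover {Kafka, security, ML, QA, UX, GraphQL, mobile, frontend, Linux, cloud, networking, database} — every skill.
No 3 of the 8 candidates cover everything (all 56 triples fall short), so 4 is minimum.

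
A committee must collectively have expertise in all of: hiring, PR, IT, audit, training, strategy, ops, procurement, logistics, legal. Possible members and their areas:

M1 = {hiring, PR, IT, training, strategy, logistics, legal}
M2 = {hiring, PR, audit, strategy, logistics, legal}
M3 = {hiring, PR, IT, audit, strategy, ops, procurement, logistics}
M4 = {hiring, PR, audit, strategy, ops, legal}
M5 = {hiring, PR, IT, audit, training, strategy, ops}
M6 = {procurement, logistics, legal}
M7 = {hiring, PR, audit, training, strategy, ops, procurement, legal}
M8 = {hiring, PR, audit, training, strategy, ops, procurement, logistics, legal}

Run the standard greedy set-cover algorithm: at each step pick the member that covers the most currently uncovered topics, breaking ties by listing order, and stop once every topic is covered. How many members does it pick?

2

Pick 1: M8 covers 9 new topics (hiring, PR, audit, training, strategy, ops, procurement, logistics, legal).
Pick 2: M1 covers 1 new topics (IT).
Greedy uses 2 members.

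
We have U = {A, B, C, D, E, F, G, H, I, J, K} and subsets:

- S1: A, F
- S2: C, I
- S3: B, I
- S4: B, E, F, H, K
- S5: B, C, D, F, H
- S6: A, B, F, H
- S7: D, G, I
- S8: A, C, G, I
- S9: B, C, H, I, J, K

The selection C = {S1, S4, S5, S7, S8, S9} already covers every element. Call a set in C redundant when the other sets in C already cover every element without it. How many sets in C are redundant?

4

Drop S1: the rest still cover every element — redundant.
Drop S4: E uncovered — not redundant.
Drop S5: the rest still cover every element — redundant.
Drop S7: the rest still cover every element — redundant.
Drop S8: the rest still cover every element — redundant.
Drop S9: J uncovered — not redundant.
4 redundant: S1, S5, S7, S8.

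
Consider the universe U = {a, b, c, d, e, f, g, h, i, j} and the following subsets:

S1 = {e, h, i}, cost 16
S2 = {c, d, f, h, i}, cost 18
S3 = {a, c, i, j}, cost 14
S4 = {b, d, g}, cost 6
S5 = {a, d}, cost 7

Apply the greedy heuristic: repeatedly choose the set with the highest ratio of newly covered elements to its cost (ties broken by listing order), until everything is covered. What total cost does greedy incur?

54

Pick 1: S4 adds 3 new (b, d, g) at cost 6 (ratio 3/6).
Pick 2: S3 adds 4 new (a, c, i, j) at cost 14 (ratio 4/14).
Pick 3: S1 adds 2 new (e, h) at cost 16 (ratio 2/16).
Pick 4: S2 adds 1 new (f) at cost 18 (ratio 1/18).
Greedy total cost: 6 + 14 + 16 + 18 = 54.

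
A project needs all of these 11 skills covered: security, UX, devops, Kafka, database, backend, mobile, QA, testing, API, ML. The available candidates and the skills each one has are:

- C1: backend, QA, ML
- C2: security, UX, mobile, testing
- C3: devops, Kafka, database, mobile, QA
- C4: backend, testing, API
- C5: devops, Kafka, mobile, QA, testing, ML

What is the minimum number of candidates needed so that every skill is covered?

C1, C2, C3, C4 together cover {security, UX, devops, Kafka, database, backend, mobile, QA, testing, API, ML} — every skill.
No 3 of the 5 candidates cover everything (all 10 triples fall short), so 4 is minimum.

4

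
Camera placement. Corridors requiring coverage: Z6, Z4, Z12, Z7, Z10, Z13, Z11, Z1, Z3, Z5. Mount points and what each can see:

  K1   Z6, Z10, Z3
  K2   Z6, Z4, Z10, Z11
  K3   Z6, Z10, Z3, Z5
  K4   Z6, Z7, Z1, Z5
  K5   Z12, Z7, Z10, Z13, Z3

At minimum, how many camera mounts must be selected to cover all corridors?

3

K2, K4, K5 together cover {Z6, Z4, Z12, Z7, Z10, Z13, Z11, Z1, Z3, Z5} — every corridor.
No 2 of the 5 camera mounts cover everything (all 10 pairs fall short), so 3 is minimum.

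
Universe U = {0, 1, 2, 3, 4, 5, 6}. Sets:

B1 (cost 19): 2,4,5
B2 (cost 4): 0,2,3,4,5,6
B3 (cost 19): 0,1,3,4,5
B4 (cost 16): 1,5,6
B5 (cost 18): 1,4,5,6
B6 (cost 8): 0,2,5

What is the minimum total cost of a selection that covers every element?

20

B2, B4 cover every element at cost 4 + 16 = 20.
Any cover uses at least 2 sets; among all covering selections none totals below 20.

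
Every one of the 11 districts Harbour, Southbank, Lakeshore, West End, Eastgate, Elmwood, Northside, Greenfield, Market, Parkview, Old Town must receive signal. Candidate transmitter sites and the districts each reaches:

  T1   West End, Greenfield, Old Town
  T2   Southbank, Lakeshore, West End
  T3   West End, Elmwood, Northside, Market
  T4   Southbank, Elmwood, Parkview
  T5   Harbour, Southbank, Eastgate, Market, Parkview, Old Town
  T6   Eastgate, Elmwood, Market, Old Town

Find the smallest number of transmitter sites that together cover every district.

T1, T2, T3, T5 together cover {Harbour, Southbank, Lakeshore, West End, Eastgate, Elmwood, Northside, Greenfield, Market, Parkview, Old Town} — every district.
No 3 of the 6 transmitter sites cover everything (all 20 triples fall short), so 4 is minimum.

4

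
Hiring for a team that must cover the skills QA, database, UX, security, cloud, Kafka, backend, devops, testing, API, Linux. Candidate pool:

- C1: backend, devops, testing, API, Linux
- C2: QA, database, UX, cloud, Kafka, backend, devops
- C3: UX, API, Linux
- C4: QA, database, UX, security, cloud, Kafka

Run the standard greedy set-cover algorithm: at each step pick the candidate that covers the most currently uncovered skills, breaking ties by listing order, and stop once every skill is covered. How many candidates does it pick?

Pick 1: C2 covers 7 new skills (QA, database, UX, cloud, Kafka, backend, devops).
Pick 2: C1 covers 3 new skills (testing, API, Linux).
Pick 3: C4 covers 1 new skills (security).
Greedy uses 3 candidates. (The true minimum is 2.)

3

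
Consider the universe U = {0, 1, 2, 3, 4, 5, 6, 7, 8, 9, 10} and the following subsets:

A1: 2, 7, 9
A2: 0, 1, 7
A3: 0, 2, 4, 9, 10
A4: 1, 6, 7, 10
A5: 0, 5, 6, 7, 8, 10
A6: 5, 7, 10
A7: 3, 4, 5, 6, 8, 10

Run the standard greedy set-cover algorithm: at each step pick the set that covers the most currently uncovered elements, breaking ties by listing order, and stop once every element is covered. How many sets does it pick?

Pick 1: A5 covers 6 new elements (0, 5, 6, 7, 8, 10).
Pick 2: A3 covers 3 new elements (2, 4, 9).
Pick 3: A2 covers 1 new elements (1).
Pick 4: A7 covers 1 new elements (3).
Greedy uses 4 sets. (The true minimum is 3.)

4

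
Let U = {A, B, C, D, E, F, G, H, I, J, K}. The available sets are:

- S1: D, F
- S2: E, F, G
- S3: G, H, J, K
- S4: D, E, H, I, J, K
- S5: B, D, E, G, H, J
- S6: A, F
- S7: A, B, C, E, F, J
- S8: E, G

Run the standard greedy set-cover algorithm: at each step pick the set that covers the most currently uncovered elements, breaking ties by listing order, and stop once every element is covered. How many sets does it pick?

Pick 1: S4 covers 6 new elements (D, E, H, I, J, K).
Pick 2: S7 covers 4 new elements (A, B, C, F).
Pick 3: S2 covers 1 new elements (G).
Greedy uses 3 sets.

3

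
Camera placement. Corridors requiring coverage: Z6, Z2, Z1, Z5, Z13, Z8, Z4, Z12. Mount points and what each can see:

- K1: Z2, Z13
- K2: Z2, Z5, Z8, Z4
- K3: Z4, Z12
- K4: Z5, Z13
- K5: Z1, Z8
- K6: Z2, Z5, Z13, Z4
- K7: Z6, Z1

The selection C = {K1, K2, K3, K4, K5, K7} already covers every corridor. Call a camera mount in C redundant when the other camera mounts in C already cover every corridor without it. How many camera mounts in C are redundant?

4

Drop K1: the rest still cover every corridor — redundant.
Drop K2: the rest still cover every corridor — redundant.
Drop K3: Z12 uncovered — not redundant.
Drop K4: the rest still cover every corridor — redundant.
Drop K5: the rest still cover every corridor — redundant.
Drop K7: Z6 uncovered — not redundant.
4 redundant: K1, K2, K4, K5.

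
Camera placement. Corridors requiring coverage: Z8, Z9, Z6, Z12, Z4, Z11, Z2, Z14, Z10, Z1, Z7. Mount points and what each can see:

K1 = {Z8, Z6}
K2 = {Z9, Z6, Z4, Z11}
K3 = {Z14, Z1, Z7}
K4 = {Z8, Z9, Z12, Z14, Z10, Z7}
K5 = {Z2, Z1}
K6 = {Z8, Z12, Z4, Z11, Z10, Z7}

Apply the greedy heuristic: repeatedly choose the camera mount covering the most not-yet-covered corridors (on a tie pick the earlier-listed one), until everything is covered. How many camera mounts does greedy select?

Pick 1: K4 covers 6 new corridors (Z8, Z9, Z12, Z14, Z10, Z7).
Pick 2: K2 covers 3 new corridors (Z6, Z4, Z11).
Pick 3: K5 covers 2 new corridors (Z2, Z1).
Greedy uses 3 camera mounts.

3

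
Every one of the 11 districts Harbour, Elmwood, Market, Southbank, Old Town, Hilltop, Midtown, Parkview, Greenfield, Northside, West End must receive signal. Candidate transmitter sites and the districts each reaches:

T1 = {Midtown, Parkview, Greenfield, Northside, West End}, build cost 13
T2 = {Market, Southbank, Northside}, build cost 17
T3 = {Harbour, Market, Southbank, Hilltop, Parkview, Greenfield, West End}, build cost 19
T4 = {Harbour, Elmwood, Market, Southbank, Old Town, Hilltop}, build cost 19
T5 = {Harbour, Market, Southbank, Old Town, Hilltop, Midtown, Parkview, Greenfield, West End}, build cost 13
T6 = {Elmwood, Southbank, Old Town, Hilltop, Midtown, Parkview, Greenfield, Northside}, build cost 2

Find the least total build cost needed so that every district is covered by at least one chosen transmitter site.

T5, T6 cover every district at build cost 13 + 2 = 15.
Any cover uses at least 2 transmitter sites; among all covering selections none totals below 15.

15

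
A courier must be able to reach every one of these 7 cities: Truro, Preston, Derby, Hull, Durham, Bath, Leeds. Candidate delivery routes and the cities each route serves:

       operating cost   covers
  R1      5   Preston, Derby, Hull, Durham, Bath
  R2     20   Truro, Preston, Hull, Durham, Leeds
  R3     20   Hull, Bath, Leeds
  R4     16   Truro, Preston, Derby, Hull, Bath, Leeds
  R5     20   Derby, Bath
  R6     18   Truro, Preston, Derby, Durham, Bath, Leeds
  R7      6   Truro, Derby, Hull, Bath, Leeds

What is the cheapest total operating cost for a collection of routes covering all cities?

R1, R7 cover every city at operating cost 5 + 6 = 11.
Any cover uses at least 2 routes; among all covering selections none totals below 11.

11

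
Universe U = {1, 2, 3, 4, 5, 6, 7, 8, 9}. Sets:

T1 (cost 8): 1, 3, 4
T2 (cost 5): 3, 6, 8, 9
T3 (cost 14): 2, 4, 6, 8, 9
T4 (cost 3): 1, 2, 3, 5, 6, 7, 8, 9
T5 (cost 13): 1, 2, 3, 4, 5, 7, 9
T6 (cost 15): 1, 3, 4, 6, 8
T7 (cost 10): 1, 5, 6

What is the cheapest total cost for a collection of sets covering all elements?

T1, T4 cover every element at cost 8 + 3 = 11.
Any cover uses at least 2 sets; among all covering selections none totals below 11.

11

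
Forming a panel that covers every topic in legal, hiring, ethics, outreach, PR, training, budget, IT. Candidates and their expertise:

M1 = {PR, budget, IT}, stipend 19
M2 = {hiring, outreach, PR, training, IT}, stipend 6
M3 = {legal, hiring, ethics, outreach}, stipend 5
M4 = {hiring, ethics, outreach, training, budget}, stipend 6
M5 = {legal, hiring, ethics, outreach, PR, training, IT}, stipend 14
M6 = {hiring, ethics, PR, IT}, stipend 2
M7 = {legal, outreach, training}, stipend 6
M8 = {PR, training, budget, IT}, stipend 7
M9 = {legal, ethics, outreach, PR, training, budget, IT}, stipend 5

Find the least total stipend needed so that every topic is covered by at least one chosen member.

M6, M9 cover every topic at stipend 2 + 5 = 7.
Any cover uses at least 2 members; among all covering selections none totals below 7.

7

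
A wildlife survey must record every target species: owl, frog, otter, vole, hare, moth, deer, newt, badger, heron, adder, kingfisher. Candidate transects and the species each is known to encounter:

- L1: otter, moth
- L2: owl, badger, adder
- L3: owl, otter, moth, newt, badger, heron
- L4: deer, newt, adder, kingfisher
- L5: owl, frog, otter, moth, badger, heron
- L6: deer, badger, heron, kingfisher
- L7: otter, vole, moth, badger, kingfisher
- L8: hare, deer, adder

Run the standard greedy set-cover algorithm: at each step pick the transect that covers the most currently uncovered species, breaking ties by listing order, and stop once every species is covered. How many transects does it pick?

5

Pick 1: L3 covers 6 new species (owl, otter, moth, newt, badger, heron).
Pick 2: L4 covers 3 new species (deer, adder, kingfisher).
Pick 3: L5 covers 1 new species (frog).
Pick 4: L7 covers 1 new species (vole).
Pick 5: L8 covers 1 new species (hare).
Greedy uses 5 transects. (The true minimum is 4.)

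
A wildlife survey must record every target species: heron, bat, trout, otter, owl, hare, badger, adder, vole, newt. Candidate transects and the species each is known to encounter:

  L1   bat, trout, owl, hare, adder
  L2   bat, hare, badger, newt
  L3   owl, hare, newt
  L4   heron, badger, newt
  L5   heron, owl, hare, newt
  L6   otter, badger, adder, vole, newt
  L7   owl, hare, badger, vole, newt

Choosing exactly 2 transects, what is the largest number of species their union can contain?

9

Choosing L1, L6 covers {bat, trout, otter, owl, hare, badger, adder, vole, newt} — 9 species.
No choice of 2 transects does better; here heron is left uncovered.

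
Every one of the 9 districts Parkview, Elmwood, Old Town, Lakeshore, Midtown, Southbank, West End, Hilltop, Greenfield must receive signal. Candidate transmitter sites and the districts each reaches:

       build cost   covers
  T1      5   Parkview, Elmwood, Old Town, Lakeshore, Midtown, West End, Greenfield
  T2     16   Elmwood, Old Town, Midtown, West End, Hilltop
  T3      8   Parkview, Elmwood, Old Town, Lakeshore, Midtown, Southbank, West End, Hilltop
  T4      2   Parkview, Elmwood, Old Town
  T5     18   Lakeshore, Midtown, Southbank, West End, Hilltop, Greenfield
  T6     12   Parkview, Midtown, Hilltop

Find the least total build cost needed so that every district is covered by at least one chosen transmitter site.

13

T1, T3 cover every district at build cost 5 + 8 = 13.
Any cover uses at least 2 transmitter sites; among all covering selections none totals below 13.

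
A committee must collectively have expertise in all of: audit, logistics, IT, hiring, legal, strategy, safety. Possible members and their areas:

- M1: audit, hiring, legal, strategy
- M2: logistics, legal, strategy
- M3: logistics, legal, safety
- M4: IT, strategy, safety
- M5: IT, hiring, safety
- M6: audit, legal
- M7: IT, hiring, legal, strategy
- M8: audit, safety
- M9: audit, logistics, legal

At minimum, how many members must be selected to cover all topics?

M1, M2, M4 together cover {audit, logistics, IT, hiring, legal, strategy, safety} — every topic.
No 2 of the 9 members cover everything (all 36 pairs fall short), so 3 is minimum.

3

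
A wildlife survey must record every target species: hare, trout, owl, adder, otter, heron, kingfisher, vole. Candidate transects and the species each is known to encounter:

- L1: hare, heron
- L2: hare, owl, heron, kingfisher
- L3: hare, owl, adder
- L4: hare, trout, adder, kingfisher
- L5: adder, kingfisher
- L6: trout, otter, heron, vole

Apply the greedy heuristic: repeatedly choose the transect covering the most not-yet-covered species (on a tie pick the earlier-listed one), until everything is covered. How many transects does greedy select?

3

Pick 1: L2 covers 4 new species (hare, owl, heron, kingfisher).
Pick 2: L6 covers 3 new species (trout, otter, vole).
Pick 3: L3 covers 1 new species (adder).
Greedy uses 3 transects.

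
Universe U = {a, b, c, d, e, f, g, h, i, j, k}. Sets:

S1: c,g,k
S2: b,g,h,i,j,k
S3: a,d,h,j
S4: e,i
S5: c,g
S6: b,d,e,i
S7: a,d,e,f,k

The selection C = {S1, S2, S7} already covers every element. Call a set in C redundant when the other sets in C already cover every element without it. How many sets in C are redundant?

0

Drop S1: c uncovered — not redundant.
Drop S2: b, h, i, j uncovered — not redundant.
Drop S7: a, d, e, f uncovered — not redundant.
None of the sets in C is redundant.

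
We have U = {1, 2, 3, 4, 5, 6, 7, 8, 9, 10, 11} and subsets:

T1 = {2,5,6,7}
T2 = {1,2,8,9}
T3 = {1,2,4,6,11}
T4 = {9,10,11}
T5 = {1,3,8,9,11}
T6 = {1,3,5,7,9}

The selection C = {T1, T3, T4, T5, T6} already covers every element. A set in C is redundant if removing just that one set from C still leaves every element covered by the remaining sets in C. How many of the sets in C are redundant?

2

Drop T1: the rest still cover every element — redundant.
Drop T3: 4 uncovered — not redundant.
Drop T4: 10 uncovered — not redundant.
Drop T5: 8 uncovered — not redundant.
Drop T6: the rest still cover every element — redundant.
2 redundant: T1, T6.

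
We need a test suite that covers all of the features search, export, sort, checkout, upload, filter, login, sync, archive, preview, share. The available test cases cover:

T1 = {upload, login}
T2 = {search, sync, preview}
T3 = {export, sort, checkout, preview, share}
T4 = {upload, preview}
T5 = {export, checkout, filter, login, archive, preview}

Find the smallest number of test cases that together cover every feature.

4

T1, T2, T3, T5 together cover {search, export, sort, checkout, upload, filter, login, sync, archive, preview, share} — every feature.
No 3 of the 5 test cases cover everything (all 10 triples fall short), so 4 is minimum.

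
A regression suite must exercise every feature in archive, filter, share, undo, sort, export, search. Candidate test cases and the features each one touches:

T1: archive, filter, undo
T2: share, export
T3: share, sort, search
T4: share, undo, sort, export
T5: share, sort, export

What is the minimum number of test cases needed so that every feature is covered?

3

T1, T2, T3 together cover {archive, filter, share, undo, sort, export, search} — every feature.
No 2 of the 5 test cases cover everything (all 10 pairs fall short), so 3 is minimum.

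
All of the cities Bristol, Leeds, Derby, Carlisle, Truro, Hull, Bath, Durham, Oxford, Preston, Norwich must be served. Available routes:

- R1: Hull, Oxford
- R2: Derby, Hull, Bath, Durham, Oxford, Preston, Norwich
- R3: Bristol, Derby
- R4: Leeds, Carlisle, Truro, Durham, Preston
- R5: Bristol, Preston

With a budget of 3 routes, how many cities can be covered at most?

11

Choosing R2, R3, R4 covers {Bristol, Leeds, Derby, Carlisle, Truro, Hull, Bath, Durham, Oxford, Preston, Norwich} — 11 cities.
That is all 11 cities.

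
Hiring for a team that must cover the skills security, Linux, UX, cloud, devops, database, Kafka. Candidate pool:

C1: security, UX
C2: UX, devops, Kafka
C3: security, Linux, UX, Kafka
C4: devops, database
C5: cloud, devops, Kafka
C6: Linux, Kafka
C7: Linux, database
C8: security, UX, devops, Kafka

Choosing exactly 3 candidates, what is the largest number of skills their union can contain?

7

Choosing C1, C5, C7 covers {security, Linux, UX, cloud, devops, database, Kafka} — 7 skills.
That is all 7 skills.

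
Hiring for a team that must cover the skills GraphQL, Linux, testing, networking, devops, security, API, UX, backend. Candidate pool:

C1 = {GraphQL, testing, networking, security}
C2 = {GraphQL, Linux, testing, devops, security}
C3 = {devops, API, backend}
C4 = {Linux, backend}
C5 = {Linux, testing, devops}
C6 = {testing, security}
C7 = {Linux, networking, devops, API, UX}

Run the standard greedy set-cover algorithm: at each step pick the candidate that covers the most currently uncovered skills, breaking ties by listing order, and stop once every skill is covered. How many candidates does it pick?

Pick 1: C2 covers 5 new skills (GraphQL, Linux, testing, devops, security).
Pick 2: C7 covers 3 new skills (networking, API, UX).
Pick 3: C3 covers 1 new skills (backend).
Greedy uses 3 candidates.

3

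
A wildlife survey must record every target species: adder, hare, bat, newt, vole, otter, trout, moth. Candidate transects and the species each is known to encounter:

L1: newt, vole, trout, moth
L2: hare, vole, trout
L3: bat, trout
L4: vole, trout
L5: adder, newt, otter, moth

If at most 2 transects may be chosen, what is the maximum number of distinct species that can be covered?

Choosing L2, L5 covers {adder, hare, newt, vole, otter, trout, moth} — 7 species.
No choice of 2 transects does better; here bat is left uncovered.

7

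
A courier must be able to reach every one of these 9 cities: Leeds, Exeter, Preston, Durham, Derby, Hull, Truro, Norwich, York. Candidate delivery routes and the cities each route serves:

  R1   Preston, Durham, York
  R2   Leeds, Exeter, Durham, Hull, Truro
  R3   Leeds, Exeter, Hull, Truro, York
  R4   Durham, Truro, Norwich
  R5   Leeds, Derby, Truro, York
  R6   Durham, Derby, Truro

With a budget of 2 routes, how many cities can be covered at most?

Choosing R1, R2 covers {Leeds, Exeter, Preston, Durham, Hull, Truro, York} — 7 cities.
No choice of 2 routes does better; here Derby, Norwich are left uncovered.

7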